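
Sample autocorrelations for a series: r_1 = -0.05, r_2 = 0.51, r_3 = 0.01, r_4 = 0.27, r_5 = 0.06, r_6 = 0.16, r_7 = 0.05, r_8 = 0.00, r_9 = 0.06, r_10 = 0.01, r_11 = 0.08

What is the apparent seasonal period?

2

The largest autocorrelation is r_2 = 0.51, with weaker echoes at lags 4 (0.27) and 6 (0.16); the remaining lags stay at or below 0.08.
The dominant spike at lag 2 indicates a seasonal period of 2.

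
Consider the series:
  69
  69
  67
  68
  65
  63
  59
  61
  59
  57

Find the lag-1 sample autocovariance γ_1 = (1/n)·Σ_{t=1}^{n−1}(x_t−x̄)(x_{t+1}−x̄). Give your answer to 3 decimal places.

Mean x̄ = (69 + 69 + 67 + 68 + 65 + 63 + 59 + 61 + 59 + 57)/10 = 63.7000
Σ_{t=1}^{9}(x_t−x̄)(x_{t+1}−x̄) = 124.6100
γ_1 = 124.6100 / 10 = 12.461

12.461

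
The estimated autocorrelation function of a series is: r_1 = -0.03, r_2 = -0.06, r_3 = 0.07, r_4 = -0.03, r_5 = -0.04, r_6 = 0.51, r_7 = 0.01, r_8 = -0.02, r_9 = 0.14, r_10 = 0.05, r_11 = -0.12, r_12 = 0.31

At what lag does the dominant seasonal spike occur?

6

The largest autocorrelation is r_6 = 0.51, with a weaker echo at lag 12 (0.31); the remaining lags stay at or below 0.14.
The dominant spike at lag 6 indicates a seasonal period of 6.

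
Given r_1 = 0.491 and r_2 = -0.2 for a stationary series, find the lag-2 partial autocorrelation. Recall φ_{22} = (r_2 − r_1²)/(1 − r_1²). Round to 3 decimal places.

φ_{22} = (r_2 − r_1²) / (1 − r_1²)
r_1² = (0.491)² = 0.241081
Numerator = -0.2 − 0.2411 = -0.4411; denominator = 1 − 0.2411 = 0.7589
φ_{22} = -0.4411 / 0.7589 = -0.581

-0.581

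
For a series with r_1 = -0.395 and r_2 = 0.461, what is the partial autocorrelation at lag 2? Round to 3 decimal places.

φ_{22} = (r_2 − r_1²) / (1 − r_1²)
r_1² = (-0.395)² = 0.156025
Numerator = 0.461 − 0.1560 = 0.3050; denominator = 1 − 0.1560 = 0.8440
φ_{22} = 0.3050 / 0.8440 = 0.361

0.361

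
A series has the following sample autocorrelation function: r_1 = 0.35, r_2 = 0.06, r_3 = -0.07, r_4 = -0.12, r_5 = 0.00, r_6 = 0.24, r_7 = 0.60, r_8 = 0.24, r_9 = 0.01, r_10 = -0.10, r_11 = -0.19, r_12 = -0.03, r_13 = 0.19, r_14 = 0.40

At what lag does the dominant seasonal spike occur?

7

The largest autocorrelation is r_7 = 0.60, with a weaker echo at lag 14 (0.40); the remaining lags stay at or below 0.35. The elevated value at lag 1 (0.35), dropping to 0.06 at lag 2, reflects decaying short-term dependence rather than seasonality.
The dominant spike at lag 7 indicates a seasonal period of 7.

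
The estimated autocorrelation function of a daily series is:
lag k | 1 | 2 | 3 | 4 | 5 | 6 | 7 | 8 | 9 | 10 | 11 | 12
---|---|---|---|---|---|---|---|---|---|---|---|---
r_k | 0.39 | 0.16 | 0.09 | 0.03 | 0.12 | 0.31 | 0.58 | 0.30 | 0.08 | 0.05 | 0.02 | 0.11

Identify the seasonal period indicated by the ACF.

The largest autocorrelation is r_7 = 0.58; the remaining lags stay at or below 0.39. The elevated value at lag 1 (0.39), dropping to 0.16 at lag 2, reflects decaying short-term dependence rather than seasonality.
The dominant spike at lag 7 indicates a seasonal period of 7.

7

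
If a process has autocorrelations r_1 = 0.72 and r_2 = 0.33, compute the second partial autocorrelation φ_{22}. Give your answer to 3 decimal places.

-0.391

φ_{22} = (r_2 − r_1²) / (1 − r_1²)
r_1² = (0.72)² = 0.5184
Numerator = 0.33 − 0.5184 = -0.1884; denominator = 1 − 0.5184 = 0.4816
φ_{22} = -0.1884 / 0.4816 = -0.391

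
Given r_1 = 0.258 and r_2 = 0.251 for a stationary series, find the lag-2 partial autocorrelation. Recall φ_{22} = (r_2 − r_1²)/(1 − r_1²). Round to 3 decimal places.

φ_{22} = (r_2 − r_1²) / (1 − r_1²)
r_1² = (0.258)² = 0.066564
Numerator = 0.251 − 0.0666 = 0.1844; denominator = 1 − 0.0666 = 0.9334
φ_{22} = 0.1844 / 0.9334 = 0.198

0.198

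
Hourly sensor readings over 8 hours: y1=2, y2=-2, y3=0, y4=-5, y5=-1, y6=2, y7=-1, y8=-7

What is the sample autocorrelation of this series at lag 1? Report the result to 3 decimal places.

-0.125

Mean ȳ = (2 − 2 + 0 − 5 − 1 + 2 − 1 − 7)/8 = -1.5000
Deviations from mean: 3.5000, -0.5000, 1.5000, -3.5000, 0.5000, 3.5000, 0.5000, -5.5000
Numerator Σ_{t=1}^{7}(y_t−ȳ)(y_{t+1}−ȳ) = -8.7500
Denominator Σ(y_t−ȳ)² = 70.0000
r_1 = -8.7500 / 70.0000 = -0.125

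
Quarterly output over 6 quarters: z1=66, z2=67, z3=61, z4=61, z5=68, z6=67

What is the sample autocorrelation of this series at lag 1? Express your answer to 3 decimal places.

Mean z̄ = (66 + 67 + 61 + 61 + 68 + 67)/6 = 65.0000
Deviations from mean: 1.0000, 2.0000, -4.0000, -4.0000, 3.0000, 2.0000
Σ(z_t−z̄)(z_{t+1}−z̄) = (2.0000) + (-8.0000) + (16.0000) + (-12.0000) + (6.0000) = 4.0000
Denominator Σ(z_t−z̄)² = 50.0000
r_1 = 4.0000 / 50.0000 = 0.080

0.080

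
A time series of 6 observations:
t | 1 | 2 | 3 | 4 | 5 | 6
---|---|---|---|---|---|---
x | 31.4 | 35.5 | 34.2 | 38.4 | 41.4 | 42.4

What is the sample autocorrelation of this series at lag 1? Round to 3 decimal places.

Mean x̄ = (31.4 + 35.5 + 34.2 + 38.4 + 41.4 + 42.4)/6 = 37.2167
Σ(x_t−x̄)(x_{t+1}−x̄) = (9.9853) + (5.1786) + (-3.5697) + (4.9503) + (21.6836) = 38.2281
Denominator Σ(x_t−x̄)² = 91.6483
r_1 = 38.2281 / 91.6483 = 0.417

0.417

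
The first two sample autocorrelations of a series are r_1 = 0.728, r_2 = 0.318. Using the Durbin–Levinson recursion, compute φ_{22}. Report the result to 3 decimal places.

φ_{22} = (r_2 − r_1²) / (1 − r_1²)
r_1² = (0.728)² = 0.529984
Numerator = 0.318 − 0.5300 = -0.2120; denominator = 1 − 0.5300 = 0.4700
φ_{22} = -0.2120 / 0.4700 = -0.451

-0.451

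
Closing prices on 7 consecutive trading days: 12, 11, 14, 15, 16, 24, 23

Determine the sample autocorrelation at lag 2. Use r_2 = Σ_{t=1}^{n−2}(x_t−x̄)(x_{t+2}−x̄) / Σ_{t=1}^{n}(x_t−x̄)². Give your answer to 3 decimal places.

Mean x̄ = (12 + 11 + 14 + 15 + 16 + 24 + 23)/7 = 16.4286
Σ(x_t−x̄)(x_{t+2}−x̄) = (10.7551) + (7.7551) + (1.0408) + (-10.8163) + (-2.8163) = 5.9184
Denominator Σ(x_t−x̄)² = 157.7143
r_2 = 5.9184 / 157.7143 = 0.038

0.038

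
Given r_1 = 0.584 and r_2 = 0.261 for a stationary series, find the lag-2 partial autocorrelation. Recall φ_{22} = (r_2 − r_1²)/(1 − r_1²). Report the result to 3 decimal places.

φ_{22} = (r_2 − r_1²) / (1 − r_1²)
r_1² = (0.584)² = 0.341056
Numerator = 0.261 − 0.3411 = -0.0801; denominator = 1 − 0.3411 = 0.6589
φ_{22} = -0.0801 / 0.6589 = -0.121

-0.121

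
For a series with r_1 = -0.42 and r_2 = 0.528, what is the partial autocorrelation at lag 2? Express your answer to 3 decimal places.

0.427

φ_{22} = (r_2 − r_1²) / (1 − r_1²)
r_1² = (-0.42)² = 0.1764
Numerator = 0.528 − 0.1764 = 0.3516; denominator = 1 − 0.1764 = 0.8236
φ_{22} = 0.3516 / 0.8236 = 0.427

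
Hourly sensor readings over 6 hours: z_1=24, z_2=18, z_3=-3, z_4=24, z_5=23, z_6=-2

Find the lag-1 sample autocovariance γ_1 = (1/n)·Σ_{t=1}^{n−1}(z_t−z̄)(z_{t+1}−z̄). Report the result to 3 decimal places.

-42.000

Mean z̄ = (24 + 18 − 3 + 24 + 23 − 2)/6 = 14.0000
Deviations: 10.0000, 4.0000, -17.0000, 10.0000, 9.0000, -16.0000
Σ_{t=1}^{5}(z_t−z̄)(z_{t+1}−z̄) = -252.0000
γ_1 = -252.0000 / 6 = -42.000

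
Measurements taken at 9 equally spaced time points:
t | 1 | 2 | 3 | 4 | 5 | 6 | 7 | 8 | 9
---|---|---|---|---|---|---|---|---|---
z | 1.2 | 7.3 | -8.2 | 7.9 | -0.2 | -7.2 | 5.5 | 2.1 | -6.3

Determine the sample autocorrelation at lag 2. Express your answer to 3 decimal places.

-0.187

Mean z̄ = (1.2 + 7.3 − 8.2 + 7.9 − 0.2 − 7.2 + 5.5 + 2.1 − 6.3)/9 = 0.2333
Numerator Σ_{t=1}^{7}(z_t−z̄)(z_{t+2}−z̄) = -57.8756
Denominator Σ(z_t−z̄)² = 310.1200
r_2 = -57.8756 / 310.1200 = -0.187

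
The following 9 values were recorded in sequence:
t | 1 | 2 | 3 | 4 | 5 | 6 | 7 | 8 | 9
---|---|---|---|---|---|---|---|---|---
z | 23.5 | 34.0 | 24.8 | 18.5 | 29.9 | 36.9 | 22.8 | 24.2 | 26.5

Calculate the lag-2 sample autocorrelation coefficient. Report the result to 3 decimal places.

Mean z̄ = (23.5 + 34.0 + 24.8 + 18.5 + 29.9 + 36.9 + 22.8 + 24.2 + 26.5)/9 = 26.7889
Σ(z_t−z̄)(z_{t+2}−z̄) = (6.5412) + (-59.7721) + (-6.1877) + (-83.8099) + (-12.4099) + (-26.1765) + (1.1523) = -180.6625
Denominator Σ(z_t−z̄)² = 270.0889
r_2 = -180.6625 / 270.0889 = -0.669

-0.669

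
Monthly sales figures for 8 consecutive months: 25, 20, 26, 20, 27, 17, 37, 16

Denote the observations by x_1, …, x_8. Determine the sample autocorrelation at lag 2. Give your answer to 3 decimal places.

0.440

Mean x̄ = (25 + 20 + 26 + 20 + 27 + 17 + 37 + 16)/8 = 23.5000
Deviations from mean: 1.5000, -3.5000, 2.5000, -3.5000, 3.5000, -6.5000, 13.5000, -7.5000
Σ(x_t−x̄)(x_{t+2}−x̄) = (3.7500) + (12.2500) + (8.7500) + (22.7500) + (47.2500) + (48.7500) = 143.5000
Denominator Σ(x_t−x̄)² = 326.0000
r_2 = 143.5000 / 326.0000 = 0.440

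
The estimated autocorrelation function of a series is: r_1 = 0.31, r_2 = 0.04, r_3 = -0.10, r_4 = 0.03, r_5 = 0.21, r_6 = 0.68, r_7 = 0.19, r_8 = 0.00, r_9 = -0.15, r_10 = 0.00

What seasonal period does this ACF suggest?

6

The largest autocorrelation is r_6 = 0.68; the remaining lags stay at or below 0.31. The elevated value at lag 1 (0.31), dropping to 0.04 at lag 2, reflects decaying short-term dependence rather than seasonality.
The dominant spike at lag 6 indicates a seasonal period of 6.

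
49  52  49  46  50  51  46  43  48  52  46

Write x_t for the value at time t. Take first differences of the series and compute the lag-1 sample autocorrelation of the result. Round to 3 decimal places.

-0.111

First differences Δx: 3, -3, -3, 4, 1, -5, -3, 5, 4, -6
Mean of differences = -0.3000
Numerator Σ(Δx_t−Δx̄)(Δx_{t+1}−Δx̄) = -17.0900
Denominator Σ(Δx_t−Δx̄)² = 154.1000
r_1(Δx) = -17.0900 / 154.1000 = -0.111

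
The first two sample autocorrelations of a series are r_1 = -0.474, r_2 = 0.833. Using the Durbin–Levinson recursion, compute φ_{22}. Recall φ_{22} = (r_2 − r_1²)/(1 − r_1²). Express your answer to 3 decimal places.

0.785

φ_{22} = (r_2 − r_1²) / (1 − r_1²)
r_1² = (-0.474)² = 0.224676
Numerator = 0.833 − 0.2247 = 0.6083; denominator = 1 − 0.2247 = 0.7753
φ_{22} = 0.6083 / 0.7753 = 0.785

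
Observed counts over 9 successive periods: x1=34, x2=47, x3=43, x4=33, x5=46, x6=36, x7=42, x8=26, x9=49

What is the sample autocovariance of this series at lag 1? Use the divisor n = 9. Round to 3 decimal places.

-30.368

Mean x̄ = (34 + 47 + 43 + 33 + 46 + 36 + 42 + 26 + 49)/9 = 39.5556
Σ_{t=1}^{8}(x_t−x̄)(x_{t+1}−x̄) = -273.3086
γ_1 = -273.3086 / 9 = -30.368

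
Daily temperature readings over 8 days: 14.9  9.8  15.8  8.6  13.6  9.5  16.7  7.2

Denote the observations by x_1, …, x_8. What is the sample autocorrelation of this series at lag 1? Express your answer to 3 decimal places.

Mean x̄ = (14.9 + 9.8 + 15.8 + 8.6 + 13.6 + 9.5 + 16.7 + 7.2)/8 = 12.0125
Deviations from mean: 2.8875, -2.2125, 3.7875, -3.4125, 1.5875, -2.5125, 4.6875, -4.8125
Σ(x_t−x̄)(x_{t+1}−x̄) = (-6.3886) + (-8.3798) + (-12.9248) + (-5.4173) + (-3.9886) + (-11.7773) + (-22.5586) = -71.4352
Denominator Σ(x_t−x̄)² = 93.1888
r_1 = -71.4352 / 93.1888 = -0.767

-0.767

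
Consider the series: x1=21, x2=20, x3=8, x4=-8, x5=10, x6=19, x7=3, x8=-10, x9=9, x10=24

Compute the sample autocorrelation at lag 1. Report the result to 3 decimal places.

Mean x̄ = (21 + 20 + 8 − 8 + 10 + 19 + 3 − 10 + 9 + 24)/10 = 9.6000
Numerator Σ_{t=1}^{9}(x_t−x̄)(x_{t+1}−x̄) = 197.2400
Denominator Σ(x_t−x̄)² = 1274.4000
r_1 = 197.2400 / 1274.4000 = 0.155

0.155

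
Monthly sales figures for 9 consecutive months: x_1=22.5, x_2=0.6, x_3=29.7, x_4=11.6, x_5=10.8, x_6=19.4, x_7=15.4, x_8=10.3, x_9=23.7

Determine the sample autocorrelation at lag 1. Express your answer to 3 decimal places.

Mean x̄ = (22.5 + 0.6 + 29.7 + 11.6 + 10.8 + 19.4 + 15.4 + 10.3 + 23.7)/9 = 16.0000
Numerator Σ_{t=1}^{8}(x_t−x̄)(x_{t+1}−x̄) = -408.6700
Denominator Σ(x_t−x̄)² = 617.2000
r_1 = -408.6700 / 617.2000 = -0.662

-0.662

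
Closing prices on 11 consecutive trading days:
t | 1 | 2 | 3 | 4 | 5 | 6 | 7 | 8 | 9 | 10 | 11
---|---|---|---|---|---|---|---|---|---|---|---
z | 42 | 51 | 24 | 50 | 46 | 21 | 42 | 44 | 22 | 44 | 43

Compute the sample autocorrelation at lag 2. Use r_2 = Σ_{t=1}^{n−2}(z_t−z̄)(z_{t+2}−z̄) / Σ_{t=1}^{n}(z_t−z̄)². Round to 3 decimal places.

-0.307

Mean z̄ = (42 + 51 + 24 + 50 + 46 + 21 + 42 + 44 + 22 + 44 + 43)/11 = 39.0000
Numerator Σ_{t=1}^{9}(z_t−z̄)(z_{t+2}−z̄) = -379.0000
Denominator Σ(z_t−z̄)² = 1236.0000
r_2 = -379.0000 / 1236.0000 = -0.307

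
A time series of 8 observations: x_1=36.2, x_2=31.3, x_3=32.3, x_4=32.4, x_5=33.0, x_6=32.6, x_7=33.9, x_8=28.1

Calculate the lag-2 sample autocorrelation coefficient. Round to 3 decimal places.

Mean x̄ = (36.2 + 31.3 + 32.3 + 32.4 + 33.0 + 32.6 + 33.9 + 28.1)/8 = 32.4750
Σ(x_t−x̄)(x_{t+2}−x̄) = (-0.6519) + (0.0881) + (-0.0919) + (-0.0094) + (0.7481) + (-0.5469) = -0.4638
Denominator Σ(x_t−x̄)² = 36.7550
r_2 = -0.4638 / 36.7550 = -0.013

-0.013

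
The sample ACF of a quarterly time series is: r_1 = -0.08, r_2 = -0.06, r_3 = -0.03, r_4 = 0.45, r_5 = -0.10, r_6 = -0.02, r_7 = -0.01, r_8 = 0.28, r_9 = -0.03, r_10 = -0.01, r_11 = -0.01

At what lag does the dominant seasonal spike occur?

The largest autocorrelation is r_4 = 0.45, with a weaker echo at lag 8 (0.28); the remaining lags stay at or below -0.01.
The dominant spike at lag 4 indicates a seasonal period of 4.

4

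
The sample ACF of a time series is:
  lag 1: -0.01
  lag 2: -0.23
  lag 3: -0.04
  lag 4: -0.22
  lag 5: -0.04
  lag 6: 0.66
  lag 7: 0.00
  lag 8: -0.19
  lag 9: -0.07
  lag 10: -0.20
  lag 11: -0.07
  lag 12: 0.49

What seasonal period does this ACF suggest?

6

The largest autocorrelation is r_6 = 0.66, with a weaker echo at lag 12 (0.49); the remaining lags stay at or below 0.00.
The dominant spike at lag 6 indicates a seasonal period of 6.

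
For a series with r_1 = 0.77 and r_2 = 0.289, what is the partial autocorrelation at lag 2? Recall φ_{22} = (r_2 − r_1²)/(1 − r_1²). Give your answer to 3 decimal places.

φ_{22} = (r_2 − r_1²) / (1 − r_1²)
r_1² = (0.77)² = 0.5929
Numerator = 0.289 − 0.5929 = -0.3039; denominator = 1 − 0.5929 = 0.4071
φ_{22} = -0.3039 / 0.4071 = -0.746

-0.746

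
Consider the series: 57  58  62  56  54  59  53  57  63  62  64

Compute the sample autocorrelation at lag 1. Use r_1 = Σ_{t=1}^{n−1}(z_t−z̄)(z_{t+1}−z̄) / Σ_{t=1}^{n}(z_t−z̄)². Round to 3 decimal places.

0.244

Mean z̄ = (57 + 58 + 62 + 56 + 54 + 59 + 53 + 57 + 63 + 62 + 64)/11 = 58.6364
Numerator Σ_{t=1}^{10}(z_t−z̄)(z_{t+1}−z̄) = 33.3223
Denominator Σ(z_t−z̄)² = 136.5455
r_1 = 33.3223 / 136.5455 = 0.244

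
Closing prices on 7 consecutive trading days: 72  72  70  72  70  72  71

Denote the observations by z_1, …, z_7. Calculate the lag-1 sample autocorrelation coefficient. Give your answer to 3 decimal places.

-0.620

Mean z̄ = (72 + 72 + 70 + 72 + 70 + 72 + 71)/7 = 71.2857
Σ(z_t−z̄)(z_{t+1}−z̄) = (0.5102) + (-0.9184) + (-0.9184) + (-0.9184) + (-0.9184) + (-0.2041) = -3.3673
Denominator Σ(z_t−z̄)² = 5.4286
r_1 = -3.3673 / 5.4286 = -0.620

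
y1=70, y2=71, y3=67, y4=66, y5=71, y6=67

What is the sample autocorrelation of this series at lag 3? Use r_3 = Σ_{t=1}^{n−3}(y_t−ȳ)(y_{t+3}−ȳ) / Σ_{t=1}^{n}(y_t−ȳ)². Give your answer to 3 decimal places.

0.184

Mean ȳ = (70 + 71 + 67 + 66 + 71 + 67)/6 = 68.6667
Deviations from mean: 1.3333, 2.3333, -1.6667, -2.6667, 2.3333, -1.6667
Numerator Σ_{t=1}^{3}(y_t−ȳ)(y_{t+3}−ȳ) = 4.6667
Denominator Σ(y_t−ȳ)² = 25.3333
r_3 = 4.6667 / 25.3333 = 0.184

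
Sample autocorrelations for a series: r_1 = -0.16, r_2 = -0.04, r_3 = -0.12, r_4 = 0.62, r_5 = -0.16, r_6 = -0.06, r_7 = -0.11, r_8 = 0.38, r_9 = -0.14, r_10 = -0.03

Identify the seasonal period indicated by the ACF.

The largest autocorrelation is r_4 = 0.62, with a weaker echo at lag 8 (0.38); the remaining lags stay at or below -0.03.
The dominant spike at lag 4 indicates a seasonal period of 4.

4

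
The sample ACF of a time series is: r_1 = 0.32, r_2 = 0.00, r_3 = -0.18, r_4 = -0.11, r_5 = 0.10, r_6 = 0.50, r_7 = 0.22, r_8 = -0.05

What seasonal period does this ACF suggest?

The largest autocorrelation is r_6 = 0.50; the remaining lags stay at or below 0.32. The elevated value at lag 1 (0.32), dropping to 0.00 at lag 2, reflects decaying short-term dependence rather than seasonality.
The dominant spike at lag 6 indicates a seasonal period of 6.

6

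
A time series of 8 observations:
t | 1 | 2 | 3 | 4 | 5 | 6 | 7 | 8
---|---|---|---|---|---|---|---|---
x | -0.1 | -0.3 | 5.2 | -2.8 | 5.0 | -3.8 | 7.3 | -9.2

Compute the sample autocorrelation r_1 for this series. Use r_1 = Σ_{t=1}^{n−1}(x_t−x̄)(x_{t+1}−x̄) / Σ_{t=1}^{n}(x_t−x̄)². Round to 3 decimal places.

-0.687

Mean x̄ = (-0.1 − 0.3 + 5.2 − 2.8 + 5.0 − 3.8 + 7.3 − 9.2)/8 = 0.1625
Deviations from mean: -0.2625, -0.4625, 5.0375, -2.9625, 4.8375, -3.9625, 7.1375, -9.3625
Σ(x_t−x̄)(x_{t+1}−x̄) = (0.1214) + (-2.3298) + (-14.9236) + (-14.3311) + (-19.1686) + (-28.2823) + (-66.8248) = -145.7389
Denominator Σ(x_t−x̄)² = 212.1388
r_1 = -145.7389 / 212.1388 = -0.687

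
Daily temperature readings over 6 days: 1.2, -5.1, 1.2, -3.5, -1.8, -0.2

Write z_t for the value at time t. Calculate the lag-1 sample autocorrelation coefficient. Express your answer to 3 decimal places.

Mean z̄ = (1.2 − 5.1 + 1.2 − 3.5 − 1.8 − 0.2)/6 = -1.3667
Deviations from mean: 2.5667, -3.7333, 2.5667, -2.1333, -0.4333, 1.1667
Σ(z_t−z̄)(z_{t+1}−z̄) = (-9.5822) + (-9.5822) + (-5.4756) + (0.9244) + (-0.5056) = -24.2211
Denominator Σ(z_t−z̄)² = 33.2133
r_1 = -24.2211 / 33.2133 = -0.729

-0.729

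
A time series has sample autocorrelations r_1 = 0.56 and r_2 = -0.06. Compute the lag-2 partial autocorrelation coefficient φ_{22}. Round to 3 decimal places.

φ_{22} = (r_2 − r_1²) / (1 − r_1²)
r_1² = (0.56)² = 0.3136
Numerator = -0.06 − 0.3136 = -0.3736; denominator = 1 − 0.3136 = 0.6864
φ_{22} = -0.3736 / 0.6864 = -0.544

-0.544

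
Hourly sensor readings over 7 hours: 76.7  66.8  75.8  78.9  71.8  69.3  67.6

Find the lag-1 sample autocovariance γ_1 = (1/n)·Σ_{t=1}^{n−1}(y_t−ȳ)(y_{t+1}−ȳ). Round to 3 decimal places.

Mean ȳ = (76.7 + 66.8 + 75.8 + 78.9 + 71.8 + 69.3 + 67.6)/7 = 72.4143
Σ_{t=1}^{6}(y_t−ȳ)(y_{t+1}−ȳ) = -8.1888
γ_1 = -8.1888 / 7 = -1.170

-1.170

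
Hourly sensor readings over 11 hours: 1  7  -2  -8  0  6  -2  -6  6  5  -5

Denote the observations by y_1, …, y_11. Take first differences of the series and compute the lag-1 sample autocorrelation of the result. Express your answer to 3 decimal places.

-0.118

First differences Δy: 6, -9, -6, 8, 6, -8, -4, 12, -1, -10
Mean of differences = -0.6000
Numerator Σ(Δy_t−Δȳ)(Δy_{t+1}−Δȳ) = -67.5600
Denominator Σ(Δy_t−Δȳ)² = 574.4000
r_1(Δy) = -67.5600 / 574.4000 = -0.118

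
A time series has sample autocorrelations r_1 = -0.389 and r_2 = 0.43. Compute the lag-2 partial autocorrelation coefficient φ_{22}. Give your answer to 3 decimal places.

φ_{22} = (r_2 − r_1²) / (1 − r_1²)
r_1² = (-0.389)² = 0.151321
Numerator = 0.43 − 0.1513 = 0.2787; denominator = 1 − 0.1513 = 0.8487
φ_{22} = 0.2787 / 0.8487 = 0.328

0.328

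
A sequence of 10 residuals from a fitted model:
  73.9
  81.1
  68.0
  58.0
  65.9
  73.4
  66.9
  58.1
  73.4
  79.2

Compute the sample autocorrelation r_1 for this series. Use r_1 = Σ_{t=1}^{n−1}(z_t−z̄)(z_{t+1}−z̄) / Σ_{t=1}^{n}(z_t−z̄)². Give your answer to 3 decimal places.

0.168

Mean z̄ = (73.9 + 81.1 + 68.0 + 58.0 + 65.9 + 73.4 + 66.9 + 58.1 + 73.4 + 79.2)/10 = 69.7900
Numerator Σ_{t=1}^{9}(z_t−z̄)(z_{t+1}−z̄) = 94.2839
Denominator Σ(z_t−z̄)² = 561.7690
r_1 = 94.2839 / 561.7690 = 0.168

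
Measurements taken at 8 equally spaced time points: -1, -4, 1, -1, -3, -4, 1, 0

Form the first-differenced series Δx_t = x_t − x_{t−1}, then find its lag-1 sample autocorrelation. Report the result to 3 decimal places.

-0.432

First differences Δx: -3, 5, -2, -2, -1, 5, -1
Mean of differences = 0.1429
Numerator Σ(Δx_t−Δx̄)(Δx_{t+1}−Δx̄) = -29.7347
Denominator Σ(Δx_t−Δx̄)² = 68.8571
r_1(Δx) = -29.7347 / 68.8571 = -0.432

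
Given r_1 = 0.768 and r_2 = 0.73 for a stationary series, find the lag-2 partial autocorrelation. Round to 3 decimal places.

0.342

φ_{22} = (r_2 − r_1²) / (1 − r_1²)
r_1² = (0.768)² = 0.589824
Numerator = 0.73 − 0.5898 = 0.1402; denominator = 1 − 0.5898 = 0.4102
φ_{22} = 0.1402 / 0.4102 = 0.342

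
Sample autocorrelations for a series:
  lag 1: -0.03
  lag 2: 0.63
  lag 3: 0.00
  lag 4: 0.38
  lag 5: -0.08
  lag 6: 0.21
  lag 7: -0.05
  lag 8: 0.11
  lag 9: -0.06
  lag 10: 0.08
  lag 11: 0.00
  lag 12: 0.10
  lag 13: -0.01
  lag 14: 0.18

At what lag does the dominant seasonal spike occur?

2

The largest autocorrelation is r_2 = 0.63, with weaker echoes at lags 4 (0.38), 6 (0.21) and 14 (0.18); the remaining lags stay at or below 0.11.
The dominant spike at lag 2 indicates a seasonal period of 2.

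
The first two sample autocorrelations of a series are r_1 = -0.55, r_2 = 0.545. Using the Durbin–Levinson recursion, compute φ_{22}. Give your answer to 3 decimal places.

0.348

φ_{22} = (r_2 − r_1²) / (1 − r_1²)
r_1² = (-0.55)² = 0.3025
Numerator = 0.545 − 0.3025 = 0.2425; denominator = 1 − 0.3025 = 0.6975
φ_{22} = 0.2425 / 0.6975 = 0.348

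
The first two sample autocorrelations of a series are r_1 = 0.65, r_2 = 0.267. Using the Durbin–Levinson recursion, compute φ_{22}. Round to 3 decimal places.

φ_{22} = (r_2 − r_1²) / (1 − r_1²)
r_1² = (0.65)² = 0.4225
Numerator = 0.267 − 0.4225 = -0.1555; denominator = 1 − 0.4225 = 0.5775
φ_{22} = -0.1555 / 0.5775 = -0.269

-0.269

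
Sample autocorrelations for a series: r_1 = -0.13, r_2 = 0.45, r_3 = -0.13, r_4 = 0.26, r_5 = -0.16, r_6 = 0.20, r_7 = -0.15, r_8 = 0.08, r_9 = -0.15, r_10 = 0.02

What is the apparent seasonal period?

The largest autocorrelation is r_2 = 0.45, with weaker echoes at lags 4 (0.26) and 6 (0.20); the remaining lags stay at or below 0.08.
The dominant spike at lag 2 indicates a seasonal period of 2.

2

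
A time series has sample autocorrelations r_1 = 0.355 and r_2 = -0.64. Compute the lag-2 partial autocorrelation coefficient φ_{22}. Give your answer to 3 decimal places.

φ_{22} = (r_2 − r_1²) / (1 − r_1²)
r_1² = (0.355)² = 0.126025
Numerator = -0.64 − 0.1260 = -0.7660; denominator = 1 − 0.1260 = 0.8740
φ_{22} = -0.7660 / 0.8740 = -0.876

-0.876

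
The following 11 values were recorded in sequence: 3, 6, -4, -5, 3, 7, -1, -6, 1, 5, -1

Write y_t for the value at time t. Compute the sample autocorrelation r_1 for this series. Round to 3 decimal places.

0.040

Mean ȳ = (3 + 6 − 4 − 5 + 3 + 7 − 1 − 6 + 1 + 5 − 1)/11 = 0.7273
Numerator Σ_{t=1}^{10}(y_t−ȳ)(y_{t+1}−ȳ) = 8.1074
Denominator Σ(y_t−ȳ)² = 202.1818
r_1 = 8.1074 / 202.1818 = 0.040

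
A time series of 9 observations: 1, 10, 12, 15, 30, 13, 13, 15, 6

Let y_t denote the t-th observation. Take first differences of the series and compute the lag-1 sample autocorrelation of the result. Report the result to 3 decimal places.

First differences Δy: 9, 2, 3, 15, -17, 0, 2, -9
Mean of differences = 0.6250
Numerator Σ(Δy_t−Δȳ)(Δy_{t+1}−Δȳ) = -207.5156
Denominator Σ(Δy_t−Δȳ)² = 689.8750
r_1(Δy) = -207.5156 / 689.8750 = -0.301

-0.301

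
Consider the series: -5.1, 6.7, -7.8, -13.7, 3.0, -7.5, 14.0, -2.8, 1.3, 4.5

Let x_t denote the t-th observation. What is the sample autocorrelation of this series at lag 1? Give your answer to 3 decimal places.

Mean x̄ = (-5.1 + 6.7 − 7.8 − 13.7 + 3.0 − 7.5 + 14.0 − 2.8 + 1.3 + 4.5)/10 = -0.7400
Numerator Σ_{t=1}^{9}(x_t−x̄)(x_{t+1}−x̄) = -190.7396
Denominator Σ(x_t−x̄)² = 604.9840
r_1 = -190.7396 / 604.9840 = -0.315

-0.315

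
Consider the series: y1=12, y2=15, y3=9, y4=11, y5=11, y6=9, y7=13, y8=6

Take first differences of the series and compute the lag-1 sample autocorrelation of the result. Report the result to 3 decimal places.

First differences Δy: 3, -6, 2, 0, -2, 4, -7
Mean of differences = -0.8571
Numerator Σ(Δy_t−Δȳ)(Δy_{t+1}−Δȳ) = -68.4490
Denominator Σ(Δy_t−Δȳ)² = 112.8571
r_1(Δy) = -68.4490 / 112.8571 = -0.607

-0.607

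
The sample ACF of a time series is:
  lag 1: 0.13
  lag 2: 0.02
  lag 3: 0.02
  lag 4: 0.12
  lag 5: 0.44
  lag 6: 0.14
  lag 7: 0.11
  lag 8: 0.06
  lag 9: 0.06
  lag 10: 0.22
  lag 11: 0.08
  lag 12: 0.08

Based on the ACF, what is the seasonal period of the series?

The largest autocorrelation is r_5 = 0.44, with a weaker echo at lag 10 (0.22); the remaining lags stay at or below 0.14.
The dominant spike at lag 5 indicates a seasonal period of 5.

5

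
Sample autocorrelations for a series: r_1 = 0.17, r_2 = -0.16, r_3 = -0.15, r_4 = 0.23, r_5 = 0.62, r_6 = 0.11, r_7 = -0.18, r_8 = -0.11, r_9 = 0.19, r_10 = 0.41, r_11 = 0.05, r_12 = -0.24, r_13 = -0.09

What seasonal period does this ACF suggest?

The largest autocorrelation is r_5 = 0.62, with a weaker echo at lag 10 (0.41); the remaining lags stay at or below 0.23.
The dominant spike at lag 5 indicates a seasonal period of 5.

5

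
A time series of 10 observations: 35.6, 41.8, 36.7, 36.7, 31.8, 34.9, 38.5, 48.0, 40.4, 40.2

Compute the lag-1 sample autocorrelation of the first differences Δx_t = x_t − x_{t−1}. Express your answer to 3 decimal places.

-0.279

First differences Δx: 6.2, -5.1, 0.0, -4.9, 3.1, 3.6, 9.5, -7.6, -0.2
Mean of differences = 0.5111
Numerator Σ(Δx_t−Δx̄)(Δx_{t+1}−Δx̄) = -71.6757
Denominator Σ(Δx_t−Δx̄)² = 256.7289
r_1(Δx) = -71.6757 / 256.7289 = -0.279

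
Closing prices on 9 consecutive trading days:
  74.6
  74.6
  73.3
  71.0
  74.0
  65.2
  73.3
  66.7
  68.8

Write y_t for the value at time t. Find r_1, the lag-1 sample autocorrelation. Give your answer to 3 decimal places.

Mean ȳ = (74.6 + 74.6 + 73.3 + 71.0 + 74.0 + 65.2 + 73.3 + 66.7 + 68.8)/9 = 71.2778
Numerator Σ_{t=1}^{8}(y_t−ȳ)(y_{t+1}−ȳ) = -10.3127
Denominator Σ(y_t−ȳ)² = 101.7756
r_1 = -10.3127 / 101.7756 = -0.101

-0.101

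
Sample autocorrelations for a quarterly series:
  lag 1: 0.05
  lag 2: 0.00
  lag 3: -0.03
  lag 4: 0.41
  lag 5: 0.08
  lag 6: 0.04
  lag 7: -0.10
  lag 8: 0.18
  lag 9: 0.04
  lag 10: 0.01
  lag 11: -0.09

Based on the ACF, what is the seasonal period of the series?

The largest autocorrelation is r_4 = 0.41, with a weaker echo at lag 8 (0.18); the remaining lags stay at or below 0.08.
The dominant spike at lag 4 indicates a seasonal period of 4.

4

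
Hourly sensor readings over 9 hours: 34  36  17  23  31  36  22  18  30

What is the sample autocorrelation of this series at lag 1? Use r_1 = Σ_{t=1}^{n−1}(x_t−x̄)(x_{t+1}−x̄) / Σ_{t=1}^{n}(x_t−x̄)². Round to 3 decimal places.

0.019

Mean x̄ = (34 + 36 + 17 + 23 + 31 + 36 + 22 + 18 + 30)/9 = 27.4444
Numerator Σ_{t=1}^{8}(x_t−x̄)(x_{t+1}−x̄) = 8.4691
Denominator Σ(x_t−x̄)² = 456.2222
r_1 = 8.4691 / 456.2222 = 0.019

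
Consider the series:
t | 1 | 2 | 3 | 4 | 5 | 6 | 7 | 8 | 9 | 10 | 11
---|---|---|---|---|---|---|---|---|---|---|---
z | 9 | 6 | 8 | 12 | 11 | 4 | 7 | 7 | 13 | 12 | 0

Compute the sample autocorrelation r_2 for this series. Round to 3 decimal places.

Mean z̄ = (9 + 6 + 8 + 12 + 11 + 4 + 7 + 7 + 13 + 12 + 0)/11 = 8.0909
Numerator Σ_{t=1}^{9}(z_t−z̄)(z_{t+2}−z̄) = -72.5620
Denominator Σ(z_t−z̄)² = 152.9091
r_2 = -72.5620 / 152.9091 = -0.475

-0.475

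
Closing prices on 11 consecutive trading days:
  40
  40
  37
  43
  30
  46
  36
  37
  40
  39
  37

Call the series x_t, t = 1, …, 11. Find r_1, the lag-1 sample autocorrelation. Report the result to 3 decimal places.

Mean x̄ = (40 + 40 + 37 + 43 + 30 + 46 + 36 + 37 + 40 + 39 + 37)/11 = 38.6364
Numerator Σ_{t=1}^{10}(x_t−x̄)(x_{t+1}−x̄) = -126.2231
Denominator Σ(x_t−x̄)² = 168.5455
r_1 = -126.2231 / 168.5455 = -0.749

-0.749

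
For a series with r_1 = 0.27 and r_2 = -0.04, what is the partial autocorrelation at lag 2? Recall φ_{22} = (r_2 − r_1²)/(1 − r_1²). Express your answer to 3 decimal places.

-0.122

φ_{22} = (r_2 − r_1²) / (1 − r_1²)
r_1² = (0.27)² = 0.0729
Numerator = -0.04 − 0.0729 = -0.1129; denominator = 1 − 0.0729 = 0.9271
φ_{22} = -0.1129 / 0.9271 = -0.122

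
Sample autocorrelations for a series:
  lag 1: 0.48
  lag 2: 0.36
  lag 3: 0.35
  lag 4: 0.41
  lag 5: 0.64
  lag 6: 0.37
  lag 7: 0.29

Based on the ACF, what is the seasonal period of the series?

The largest autocorrelation is r_5 = 0.64; the remaining lags stay at or below 0.48. The elevated value at lag 1 (0.48), dropping to 0.36 at lag 2, reflects decaying short-term dependence rather than seasonality.
The dominant spike at lag 5 indicates a seasonal period of 5.

5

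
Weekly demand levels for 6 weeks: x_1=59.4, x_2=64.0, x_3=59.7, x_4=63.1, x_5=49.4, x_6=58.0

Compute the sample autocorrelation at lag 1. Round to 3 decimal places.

Mean x̄ = (59.4 + 64.0 + 59.7 + 63.1 + 49.4 + 58.0)/6 = 58.9333
Σ(x_t−x̄)(x_{t+1}−x̄) = (2.3644) + (3.8844) + (3.1944) + (-39.7222) + (8.8978) = -21.3811
Denominator Σ(x_t−x̄)² = 135.5933
r_1 = -21.3811 / 135.5933 = -0.158

-0.158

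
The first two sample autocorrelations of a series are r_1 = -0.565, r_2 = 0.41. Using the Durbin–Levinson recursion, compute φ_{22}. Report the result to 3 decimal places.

φ_{22} = (r_2 − r_1²) / (1 − r_1²)
r_1² = (-0.565)² = 0.319225
Numerator = 0.41 − 0.3192 = 0.0908; denominator = 1 − 0.3192 = 0.6808
φ_{22} = 0.0908 / 0.6808 = 0.133

0.133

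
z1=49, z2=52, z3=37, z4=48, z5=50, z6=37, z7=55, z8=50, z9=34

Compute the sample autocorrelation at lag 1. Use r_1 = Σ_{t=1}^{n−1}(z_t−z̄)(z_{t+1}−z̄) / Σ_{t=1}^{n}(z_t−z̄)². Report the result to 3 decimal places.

Mean z̄ = (49 + 52 + 37 + 48 + 50 + 37 + 55 + 50 + 34)/9 = 45.7778
Numerator Σ_{t=1}^{8}(z_t−z̄)(z_{t+1}−z̄) = -173.4938
Denominator Σ(z_t−z̄)² = 467.5556
r_1 = -173.4938 / 467.5556 = -0.371

-0.371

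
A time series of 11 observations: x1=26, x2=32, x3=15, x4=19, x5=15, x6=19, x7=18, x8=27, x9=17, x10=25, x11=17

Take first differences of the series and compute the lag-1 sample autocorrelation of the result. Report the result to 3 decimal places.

-0.676

First differences Δx: 6, -17, 4, -4, 4, -1, 9, -10, 8, -8
Mean of differences = -0.9000
Numerator Σ(Δx_t−Δx̄)(Δx_{t+1}−Δx̄) = -456.1100
Denominator Σ(Δx_t−Δx̄)² = 674.9000
r_1(Δx) = -456.1100 / 674.9000 = -0.676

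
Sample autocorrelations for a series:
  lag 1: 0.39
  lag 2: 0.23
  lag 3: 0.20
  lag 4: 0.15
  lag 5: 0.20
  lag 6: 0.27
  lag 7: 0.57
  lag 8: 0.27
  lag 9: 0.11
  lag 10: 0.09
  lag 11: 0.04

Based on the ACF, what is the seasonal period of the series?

7

The largest autocorrelation is r_7 = 0.57; the remaining lags stay at or below 0.39. The elevated value at lag 1 (0.39), dropping to 0.23 at lag 2, reflects decaying short-term dependence rather than seasonality.
The dominant spike at lag 7 indicates a seasonal period of 7.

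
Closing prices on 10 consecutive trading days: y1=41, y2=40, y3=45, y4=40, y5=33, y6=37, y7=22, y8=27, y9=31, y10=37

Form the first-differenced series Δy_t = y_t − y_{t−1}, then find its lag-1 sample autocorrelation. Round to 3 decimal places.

-0.284

First differences Δy: -1, 5, -5, -7, 4, -15, 5, 4, 6
Mean of differences = -0.4444
Numerator Σ(Δy_t−Δȳ)(Δy_{t+1}−Δȳ) = -118.1975
Denominator Σ(Δy_t−Δȳ)² = 416.2222
r_1(Δy) = -118.1975 / 416.2222 = -0.284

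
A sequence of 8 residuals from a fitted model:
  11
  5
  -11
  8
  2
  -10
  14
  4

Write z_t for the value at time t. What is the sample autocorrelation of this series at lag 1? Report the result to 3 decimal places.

-0.357

Mean z̄ = (11 + 5 − 11 + 8 + 2 − 10 + 14 + 4)/8 = 2.8750
Σ(z_t−z̄)(z_{t+1}−z̄) = (17.2656) + (-29.4844) + (-71.1094) + (-4.4844) + (11.2656) + (-143.2344) + (12.5156) = -207.2656
Denominator Σ(z_t−z̄)² = 580.8750
r_1 = -207.2656 / 580.8750 = -0.357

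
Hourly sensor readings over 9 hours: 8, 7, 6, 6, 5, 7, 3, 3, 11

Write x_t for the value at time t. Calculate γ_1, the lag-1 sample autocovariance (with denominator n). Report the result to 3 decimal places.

-0.771

Mean x̄ = (8 + 7 + 6 + 6 + 5 + 7 + 3 + 3 + 11)/9 = 6.2222
Σ_{t=1}^{8}(x_t−x̄)(x_{t+1}−x̄) = -6.9383
γ_1 = -6.9383 / 9 = -0.771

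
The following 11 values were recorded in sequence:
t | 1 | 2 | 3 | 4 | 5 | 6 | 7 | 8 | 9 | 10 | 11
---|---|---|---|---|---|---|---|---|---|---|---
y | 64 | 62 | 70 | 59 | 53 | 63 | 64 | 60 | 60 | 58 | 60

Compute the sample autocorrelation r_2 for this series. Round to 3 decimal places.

Mean ȳ = (64 + 62 + 70 + 59 + 53 + 63 + 64 + 60 + 60 + 58 + 60)/11 = 61.1818
Numerator Σ_{t=1}^{9}(y_t−ȳ)(y_{t+2}−ȳ) = -76.4298
Denominator Σ(y_t−ȳ)² = 183.6364
r_2 = -76.4298 / 183.6364 = -0.416

-0.416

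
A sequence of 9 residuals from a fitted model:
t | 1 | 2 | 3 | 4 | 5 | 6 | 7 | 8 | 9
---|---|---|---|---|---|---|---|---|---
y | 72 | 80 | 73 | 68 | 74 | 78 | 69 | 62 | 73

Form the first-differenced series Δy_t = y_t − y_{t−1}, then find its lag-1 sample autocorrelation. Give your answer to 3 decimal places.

First differences Δy: 8, -7, -5, 6, 4, -9, -7, 11
Mean of differences = 0.1250
Numerator Σ(Δy_t−Δȳ)(Δy_{t+1}−Δȳ) = -74.7656
Denominator Σ(Δy_t−Δȳ)² = 440.8750
r_1(Δy) = -74.7656 / 440.8750 = -0.170

-0.170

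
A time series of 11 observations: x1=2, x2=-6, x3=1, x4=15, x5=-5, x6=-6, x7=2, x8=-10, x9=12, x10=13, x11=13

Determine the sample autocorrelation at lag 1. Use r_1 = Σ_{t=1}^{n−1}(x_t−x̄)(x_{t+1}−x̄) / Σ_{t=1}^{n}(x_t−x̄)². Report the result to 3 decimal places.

0.087

Mean x̄ = (2 − 6 + 1 + 15 − 5 − 6 + 2 − 10 + 12 + 13 + 13)/11 = 2.8182
Numerator Σ_{t=1}^{10}(x_t−x̄)(x_{t+1}−x̄) = 71.9669
Denominator Σ(x_t−x̄)² = 825.6364
r_1 = 71.9669 / 825.6364 = 0.087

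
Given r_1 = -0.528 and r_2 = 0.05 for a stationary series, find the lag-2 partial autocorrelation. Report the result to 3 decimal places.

-0.317

φ_{22} = (r_2 − r_1²) / (1 − r_1²)
r_1² = (-0.528)² = 0.278784
Numerator = 0.05 − 0.2788 = -0.2288; denominator = 1 − 0.2788 = 0.7212
φ_{22} = -0.2288 / 0.7212 = -0.317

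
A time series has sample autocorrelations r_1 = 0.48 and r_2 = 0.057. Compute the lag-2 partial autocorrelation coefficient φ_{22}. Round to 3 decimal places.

-0.225

φ_{22} = (r_2 − r_1²) / (1 − r_1²)
r_1² = (0.48)² = 0.2304
Numerator = 0.057 − 0.2304 = -0.1734; denominator = 1 − 0.2304 = 0.7696
φ_{22} = -0.1734 / 0.7696 = -0.225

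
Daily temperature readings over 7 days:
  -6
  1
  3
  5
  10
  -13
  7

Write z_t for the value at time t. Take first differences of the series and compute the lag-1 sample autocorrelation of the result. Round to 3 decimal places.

-0.530

First differences Δz: 7, 2, 2, 5, -23, 20
Mean of differences = 2.1667
Numerator Σ(Δz_t−Δz̄)(Δz_{t+1}−Δz̄) = -521.3611
Denominator Σ(Δz_t−Δz̄)² = 982.8333
r_1(Δz) = -521.3611 / 982.8333 = -0.530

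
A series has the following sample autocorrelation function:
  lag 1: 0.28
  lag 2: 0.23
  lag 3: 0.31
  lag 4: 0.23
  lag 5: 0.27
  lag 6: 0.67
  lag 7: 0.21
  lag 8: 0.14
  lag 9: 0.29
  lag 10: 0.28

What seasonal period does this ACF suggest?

6

The largest autocorrelation is r_6 = 0.67; the remaining lags stay at or below 0.31. The elevated value at lag 1 (0.28), dropping to 0.23 at lag 2, reflects decaying short-term dependence rather than seasonality.
The dominant spike at lag 6 indicates a seasonal period of 6.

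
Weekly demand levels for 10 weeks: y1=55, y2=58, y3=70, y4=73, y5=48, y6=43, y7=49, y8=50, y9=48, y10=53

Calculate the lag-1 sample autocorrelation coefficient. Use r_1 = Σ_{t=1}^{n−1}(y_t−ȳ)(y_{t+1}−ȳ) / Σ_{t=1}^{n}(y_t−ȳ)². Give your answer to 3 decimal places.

Mean ȳ = (55 + 58 + 70 + 73 + 48 + 43 + 49 + 50 + 48 + 53)/10 = 54.7000
Numerator Σ_{t=1}^{9}(y_t−ȳ)(y_{t+1}−ȳ) = 423.6100
Denominator Σ(y_t−ȳ)² = 864.1000
r_1 = 423.6100 / 864.1000 = 0.490

0.490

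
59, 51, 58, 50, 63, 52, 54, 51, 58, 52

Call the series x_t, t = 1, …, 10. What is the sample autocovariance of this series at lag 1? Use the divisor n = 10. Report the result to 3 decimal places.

Mean x̄ = (59 + 51 + 58 + 50 + 63 + 52 + 54 + 51 + 58 + 52)/10 = 54.8000
Σ_{t=1}^{9}(x_t−x̄)(x_{t+1}−x̄) = -121.6400
γ_1 = -121.6400 / 10 = -12.164

-12.164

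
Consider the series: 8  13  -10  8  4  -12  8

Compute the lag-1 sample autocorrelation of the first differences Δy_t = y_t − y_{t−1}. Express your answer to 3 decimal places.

-0.553

First differences Δy: 5, -23, 18, -4, -16, 20
Mean of differences = 0.0000
Numerator Σ(Δy_t−Δȳ)(Δy_{t+1}−Δȳ) = -857.0000
Denominator Σ(Δy_t−Δȳ)² = 1550.0000
r_1(Δy) = -857.0000 / 1550.0000 = -0.553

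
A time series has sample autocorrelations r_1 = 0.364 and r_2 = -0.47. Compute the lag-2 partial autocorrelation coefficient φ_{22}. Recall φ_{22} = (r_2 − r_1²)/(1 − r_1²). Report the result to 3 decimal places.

φ_{22} = (r_2 − r_1²) / (1 − r_1²)
r_1² = (0.364)² = 0.132496
Numerator = -0.47 − 0.1325 = -0.6025; denominator = 1 − 0.1325 = 0.8675
φ_{22} = -0.6025 / 0.8675 = -0.695

-0.695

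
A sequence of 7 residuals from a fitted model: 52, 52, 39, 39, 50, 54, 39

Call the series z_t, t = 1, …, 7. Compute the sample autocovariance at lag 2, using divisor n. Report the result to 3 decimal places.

Mean z̄ = (52 + 52 + 39 + 39 + 50 + 54 + 39)/7 = 46.4286
Σ_{t=1}^{5}(z_t−z̄)(z_{t+2}−z̄) = -192.0816
γ_2 = -192.0816 / 7 = -27.440

-27.440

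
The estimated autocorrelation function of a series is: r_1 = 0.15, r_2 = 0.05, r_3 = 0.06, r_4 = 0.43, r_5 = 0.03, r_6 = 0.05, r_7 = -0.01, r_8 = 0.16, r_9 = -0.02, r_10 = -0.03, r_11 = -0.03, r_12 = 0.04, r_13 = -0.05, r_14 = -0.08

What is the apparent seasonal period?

The largest autocorrelation is r_4 = 0.43, with a weaker echo at lag 8 (0.16); the remaining lags stay at or below 0.15.
The dominant spike at lag 4 indicates a seasonal period of 4.

4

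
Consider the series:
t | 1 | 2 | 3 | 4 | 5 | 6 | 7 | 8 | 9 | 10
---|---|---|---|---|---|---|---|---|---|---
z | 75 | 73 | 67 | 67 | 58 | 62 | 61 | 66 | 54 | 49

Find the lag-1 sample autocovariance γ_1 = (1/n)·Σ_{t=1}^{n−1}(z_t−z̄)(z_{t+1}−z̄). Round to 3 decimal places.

Mean z̄ = (75 + 73 + 67 + 67 + 58 + 62 + 61 + 66 + 54 + 49)/10 = 63.2000
Σ_{t=1}^{9}(z_t−z̄)(z_{t+1}−z̄) = 255.1600
γ_1 = 255.1600 / 10 = 25.516

25.516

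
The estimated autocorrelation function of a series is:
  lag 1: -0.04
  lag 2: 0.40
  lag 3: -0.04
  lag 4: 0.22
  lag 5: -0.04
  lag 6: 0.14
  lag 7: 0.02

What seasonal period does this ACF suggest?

2

The largest autocorrelation is r_2 = 0.40, with a weaker echo at lag 4 (0.22); the remaining lags stay at or below 0.14.
The dominant spike at lag 2 indicates a seasonal period of 2.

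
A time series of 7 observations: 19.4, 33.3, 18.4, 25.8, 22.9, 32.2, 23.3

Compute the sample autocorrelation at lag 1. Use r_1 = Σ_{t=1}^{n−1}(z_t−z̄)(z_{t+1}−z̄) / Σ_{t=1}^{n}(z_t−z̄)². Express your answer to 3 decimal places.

Mean z̄ = (19.4 + 33.3 + 18.4 + 25.8 + 22.9 + 32.2 + 23.3)/7 = 25.0429
Deviations from mean: -5.6429, 8.2571, -6.6429, 0.7571, -2.1429, 7.1571, -1.7429
Σ(z_t−z̄)(z_{t+1}−z̄) = (-46.5939) + (-54.8510) + (-5.0296) + (-1.6224) + (-15.3367) + (-12.4739) = -135.9076
Denominator Σ(z_t−z̄)² = 203.5771
r_1 = -135.9076 / 203.5771 = -0.668

-0.668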